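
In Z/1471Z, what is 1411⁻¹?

760

By the extended Euclidean algorithm:
1471 = 1·1411 + 60
1411 = 23·60 + 31
60 = 1·31 + 29
31 = 1·29 + 2
29 = 14·2 + 1
2 = 2·1 + 0
gcd(1411, 1471) = 1, so the inverse exists.
Back-substitute for 1:
1 = 1·29 − 14·2
  = −14·31 + 15·29
  = 15·60 − 29·31
  = −29·1411 + 682·60
  = 682·1471 − 711·1411
So 1411⁻¹ ≡ −711 ≡ 760 (mod 1471).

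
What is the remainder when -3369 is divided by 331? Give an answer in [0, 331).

-3369 = -11*331 + 272, so -3369 ≡ 272 (mod 331).

272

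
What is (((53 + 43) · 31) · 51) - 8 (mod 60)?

53 + 43 = 96 ≡ 36 (mod 60)
36 · 31 = 1116 ≡ 36 (mod 60)
36 · 51 = 1836 ≡ 36 (mod 60)
36 - 8 = 28

28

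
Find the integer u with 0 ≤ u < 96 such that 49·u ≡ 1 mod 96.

49

96 = 1*49 + 47
49 = 1*47 + 2
47 = 23*2 + 1
2 = 2*1 + 0
gcd(49, 96) = 1, so the inverse exists.
Bézout: 1 = 24*96 − 47*49.
So 49⁻¹ ≡ −47 ≡ 49 (mod 96).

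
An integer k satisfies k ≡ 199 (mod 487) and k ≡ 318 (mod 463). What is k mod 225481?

487⁻¹ mod 463: 487×328 ≡ 1 (mod 463), so 487⁻¹ ≡ 328.
k = 199 + 487×((318 − 199)×328 mod 463) = 199 + 487×140 = 68379.

68379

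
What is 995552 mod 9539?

995552 = 104·9539 + 3496, so 995552 ≡ 3496 (mod 9539).

3496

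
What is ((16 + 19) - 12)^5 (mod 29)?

25

16 + 19 = 35 ≡ 6 (mod 29)
6 - 12 = -6 ≡ 23 (mod 29)
(23)^5 ≡ 25 (mod 29)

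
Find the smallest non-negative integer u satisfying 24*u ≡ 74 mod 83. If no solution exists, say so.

10

gcd(24, 83) = 1, so a unique solution mod 83 exists.
24⁻¹ ≡ 45 (mod 83).
u ≡ 45*74 ≡ 10 (mod 83).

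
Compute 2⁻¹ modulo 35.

35 = 17*2 + 1
2 = 2*1 + 0
gcd(2, 35) = 1, so the inverse exists.
Bézout: 1 = 1*35 − 17*2.
So 2⁻¹ ≡ −17 ≡ 18 (mod 35).

18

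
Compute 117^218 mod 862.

By square-and-multiply:
117^1 ≡ 117 (mod 862)
117^2 ≡ 117^2 = 13689 ≡ 759 (mod 862)
117^4 ≡ 759^2 = 576081 ≡ 265 (mod 862)
117^8 ≡ 265^2 = 70225 ≡ 403 (mod 862)
117^16 ≡ 403^2 = 162409 ≡ 353 (mod 862)
117^32 ≡ 353^2 = 124609 ≡ 481 (mod 862)
117^64 ≡ 481^2 = 231361 ≡ 345 (mod 862)
117^128 ≡ 345^2 = 119025 ≡ 69 (mod 862)
117^218 = 117^128 * 117^64 * 117^16 * 117^8 * 117^2 ≡ 69 * 345 * 353 * 403 * 759 (mod 862).
Accumulate the product:
69 * 345 = 23805 ≡ 531
531 * 353 = 187443 ≡ 389
389 * 403 = 156767 ≡ 745
745 * 759 = 565455 ≡ 845

845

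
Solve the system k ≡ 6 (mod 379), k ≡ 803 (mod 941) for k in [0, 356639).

379⁻¹ mod 941: 379×869 ≡ 1 (mod 941), so 379⁻¹ ≡ 869.
k = 6 + 379×((803 − 6)×869 mod 941) = 6 + 379×17 = 6449.

6449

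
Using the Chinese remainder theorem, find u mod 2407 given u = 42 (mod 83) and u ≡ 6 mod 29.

83⁻¹ mod 29: 83×7 ≡ 1 (mod 29), so 83⁻¹ ≡ 7.
u = 42 + 83×((6 − 42)×7 mod 29) = 42 + 83×9 = 789.

789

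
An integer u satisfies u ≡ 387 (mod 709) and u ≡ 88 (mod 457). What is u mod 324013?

709⁻¹ mod 457: 709*107 ≡ 1 (mod 457), so 709⁻¹ ≡ 107.
u = 387 + 709*((88 − 387)*107 mod 457) = 387 + 709*454 = 322273.

322273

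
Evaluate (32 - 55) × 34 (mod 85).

68

32 - 55 = -23 ≡ 62 (mod 85)
62 × 34 = 2108 ≡ 68 (mod 85)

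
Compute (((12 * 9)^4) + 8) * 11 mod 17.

13

12 * 9 = 108 ≡ 6 (mod 17)
(6)^4 ≡ 4 (mod 17)
4 + 8 = 12
12 * 11 = 132 ≡ 13 (mod 17)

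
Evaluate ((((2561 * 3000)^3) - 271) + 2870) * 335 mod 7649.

2561 * 3000 = 7683000 ≡ 3404 (mod 7649)
(3404)^3 ≡ 3970 (mod 7649)
3970 - 271 = 3699
3699 + 2870 = 6569
6569 * 335 = 2200615 ≡ 5352 (mod 7649)

5352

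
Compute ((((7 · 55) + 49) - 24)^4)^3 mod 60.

7 · 55 = 385 ≡ 25 (mod 60)
25 + 49 = 74 ≡ 14 (mod 60)
14 - 24 = -10 ≡ 50 (mod 60)
(50)^4 ≡ 40 (mod 60)
(40)^3 ≡ 40 (mod 60)

40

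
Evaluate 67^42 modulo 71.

54

67^1 ≡ 67 (mod 71)
67^2 ≡ 67^2 = 4489 ≡ 16 (mod 71)
67^4 ≡ 16^2 = 256 ≡ 43 (mod 71)
67^8 ≡ 43^2 = 1849 ≡ 3 (mod 71)
67^16 ≡ 3^2 = 9 (mod 71)
67^32 ≡ 9^2 = 81 ≡ 10 (mod 71)
67^42 = 67^32 · 67^8 · 67^2 ≡ 10 · 3 · 16 (mod 71).
Accumulate the product:
10 · 3 = 30
30 · 16 = 480 ≡ 54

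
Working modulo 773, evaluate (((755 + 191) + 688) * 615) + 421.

431

755 + 191 = 946 ≡ 173 (mod 773)
173 + 688 = 861 ≡ 88 (mod 773)
88 * 615 = 54120 ≡ 10 (mod 773)
10 + 421 = 431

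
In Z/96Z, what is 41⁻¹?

89

Run the extended Euclidean algorithm:
96 = 2·41 + 14
41 = 2·14 + 13
14 = 1·13 + 1
13 = 13·1 + 0
gcd(41, 96) = 1, so the inverse exists.
Back-substitute for 1:
1 = 1·14 − 1·13
  = −1·41 + 3·14
  = 3·96 − 7·41
So 41⁻¹ ≡ −7 ≡ 89 (mod 96).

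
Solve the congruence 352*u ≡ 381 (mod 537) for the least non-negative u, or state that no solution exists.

384

gcd(352, 537) = 1, so a unique solution mod 537 exists.
352⁻¹ ≡ 328 (mod 537).
u ≡ 328*381 ≡ 384 (mod 537).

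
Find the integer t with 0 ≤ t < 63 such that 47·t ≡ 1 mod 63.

63 = 1·47 + 16
47 = 2·16 + 15
16 = 1·15 + 1
15 = 15·1 + 0
gcd(47, 63) = 1, so the inverse exists.
Bézout: 1 = 3·63 − 4·47.
So 47⁻¹ ≡ −4 ≡ 59 (mod 63).

59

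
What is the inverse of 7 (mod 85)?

Apply the Euclidean algorithm and back-substitute:
85 = 12×7 + 1
7 = 7×1 + 0
gcd(7, 85) = 1, so the inverse exists.
Bézout: 1 = 1×85 − 12×7.
So 7⁻¹ ≡ −12 ≡ 73 (mod 85).

73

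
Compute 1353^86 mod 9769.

2777

By square-and-multiply:
86 in binary is 1010110, i.e. 86 = 64 + 16 + 4 + 2.
1353^1 ≡ 1353 (mod 9769)
1353^2 ≡ 1353^2 = 1830609 ≡ 3806 (mod 9769)
1353^4 ≡ 3806^2 = 14485636 ≡ 7978 (mod 9769)
1353^8 ≡ 7978^2 = 63648484 ≡ 3449 (mod 9769)
1353^16 ≡ 3449^2 = 11895601 ≡ 6728 (mod 9769)
1353^32 ≡ 6728^2 = 45265984 ≡ 6207 (mod 9769)
1353^64 ≡ 6207^2 = 38526849 ≡ 7682 (mod 9769)
1353^86 = 1353^64 * 1353^16 * 1353^4 * 1353^2 ≡ 7682 * 6728 * 7978 * 3806 (mod 9769).
Accumulate the product:
7682 * 6728 = 51684496 ≡ 6486
6486 * 7978 = 51745308 ≡ 8684
8684 * 3806 = 33051304 ≡ 2777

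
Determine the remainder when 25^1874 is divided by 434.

191

Compute successive squares:
1874 in binary is 11101010010, i.e. 1874 = 1024 + 512 + 256 + 64 + 16 + 2.
25^1 ≡ 25 (mod 434)
25^2 ≡ 25^2 = 625 ≡ 191 (mod 434)
25^4 ≡ 191^2 = 36481 ≡ 25 (mod 434)
25^8 ≡ 25^2 = 625 ≡ 191 (mod 434)
25^16 ≡ 191^2 = 36481 ≡ 25 (mod 434)
25^32 ≡ 25^2 = 625 ≡ 191 (mod 434)
25^64 ≡ 191^2 = 36481 ≡ 25 (mod 434)
25^128 ≡ 25^2 = 625 ≡ 191 (mod 434)
25^256 ≡ 191^2 = 36481 ≡ 25 (mod 434)
25^512 ≡ 25^2 = 625 ≡ 191 (mod 434)
25^1024 ≡ 191^2 = 36481 ≡ 25 (mod 434)
25^1874 = 25^1024 × 25^512 × 25^256 × 25^64 × 25^16 × 25^2 ≡ 25 × 191 × 25 × 25 × 25 × 191 (mod 434).
Accumulate the product:
25 × 191 = 4775 ≡ 1
1 × 25 = 25
25 × 25 = 625 ≡ 191
191 × 25 = 4775 ≡ 1
1 × 191 = 191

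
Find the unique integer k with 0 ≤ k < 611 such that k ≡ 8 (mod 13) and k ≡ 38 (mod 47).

13⁻¹ mod 47: 13*29 ≡ 1 (mod 47), so 13⁻¹ ≡ 29.
k = 8 + 13*((38 − 8)*29 mod 47) = 8 + 13*24 = 320.
Check: 320 mod 13 = 8, 320 mod 47 = 38. ✓

320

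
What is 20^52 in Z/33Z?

4

20^1 ≡ 20 (mod 33)
20^2 ≡ 20^2 = 400 ≡ 4 (mod 33)
20^4 ≡ 4^2 = 16 (mod 33)
20^8 ≡ 16^2 = 256 ≡ 25 (mod 33)
20^16 ≡ 25^2 = 625 ≡ 31 (mod 33)
20^32 ≡ 31^2 = 961 ≡ 4 (mod 33)
20^52 = 20^32 * 20^16 * 20^4 ≡ 4 * 31 * 16 (mod 33).
Accumulate the product:
4 * 31 = 124 ≡ 25
25 * 16 = 400 ≡ 4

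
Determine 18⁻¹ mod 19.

18

Apply the Euclidean algorithm and back-substitute:
19 = 1×18 + 1
18 = 18×1 + 0
gcd(18, 19) = 1, so the inverse exists.
Bézout: 1 = 1×19 − 1×18.
So 18⁻¹ ≡ −1 ≡ 18 (mod 19).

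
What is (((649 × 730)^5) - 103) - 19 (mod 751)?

649 × 730 = 473770 ≡ 640 (mod 751)
(640)^5 ≡ 475 (mod 751)
475 - 103 = 372
372 - 19 = 353

353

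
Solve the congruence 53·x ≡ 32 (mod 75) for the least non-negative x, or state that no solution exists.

gcd(53, 75) = 1, so a unique solution mod 75 exists.
53⁻¹ ≡ 17 (mod 75).
x ≡ 17·32 ≡ 19 (mod 75).

19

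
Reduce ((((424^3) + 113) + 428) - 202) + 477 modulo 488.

240

(424)^3 ≡ 400 (mod 488)
400 + 113 = 513 ≡ 25 (mod 488)
25 + 428 = 453
453 - 202 = 251
251 + 477 = 728 ≡ 240 (mod 488)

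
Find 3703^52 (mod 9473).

1768

52 in binary is 110100, i.e. 52 = 32 + 16 + 4.
3703^1 ≡ 3703 (mod 9473)
3703^2 ≡ 3703^2 = 13712209 ≡ 4778 (mod 9473)
3703^4 ≡ 4778^2 = 22829284 ≡ 8827 (mod 9473)
3703^8 ≡ 8827^2 = 77915929 ≡ 504 (mod 9473)
3703^16 ≡ 504^2 = 254016 ≡ 7718 (mod 9473)
3703^32 ≡ 7718^2 = 59567524 ≡ 1300 (mod 9473)
3703^52 = 3703^32 · 3703^16 · 3703^4 ≡ 1300 · 7718 · 8827 (mod 9473).
Accumulate the product:
1300 · 7718 = 10033400 ≡ 1493
1493 · 8827 = 13178711 ≡ 1768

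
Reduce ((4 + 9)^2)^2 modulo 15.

1

4 + 9 = 13
(13)^2 ≡ 4 (mod 15)
(4)^2 ≡ 1 (mod 15)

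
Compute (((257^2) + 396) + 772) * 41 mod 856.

433

(257)^2 ≡ 137 (mod 856)
137 + 396 = 533
533 + 772 = 1305 ≡ 449 (mod 856)
449 * 41 = 18409 ≡ 433 (mod 856)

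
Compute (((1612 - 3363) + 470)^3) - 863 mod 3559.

1620

1612 - 3363 = -1751 ≡ 1808 (mod 3559)
1808 + 470 = 2278
(2278)^3 ≡ 2483 (mod 3559)
2483 - 863 = 1620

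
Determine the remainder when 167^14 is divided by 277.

14 in binary is 1110, i.e. 14 = 8 + 4 + 2.
167^1 ≡ 167 (mod 277)
167^2 ≡ 167^2 = 27889 ≡ 189 (mod 277)
167^4 ≡ 189^2 = 35721 ≡ 265 (mod 277)
167^8 ≡ 265^2 = 70225 ≡ 144 (mod 277)
167^14 = 167^8 * 167^4 * 167^2 ≡ 144 * 265 * 189 (mod 277).
Accumulate the product:
144 * 265 = 38160 ≡ 211
211 * 189 = 39879 ≡ 268

268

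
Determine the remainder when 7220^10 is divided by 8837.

Compute successive squares:
7220^1 ≡ 7220 (mod 8837)
7220^2 ≡ 7220^2 = 52128400 ≡ 7774 (mod 8837)
7220^4 ≡ 7774^2 = 60435076 ≡ 7670 (mod 8837)
7220^8 ≡ 7670^2 = 58828900 ≡ 991 (mod 8837)
7220^10 = 7220^8 * 7220^2 ≡ 991 * 7774 (mod 8837).
991 * 7774 = 7704034 ≡ 7007 (mod 8837).

7007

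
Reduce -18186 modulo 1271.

-18186 = -15×1271 + 879, so -18186 ≡ 879 (mod 1271).

879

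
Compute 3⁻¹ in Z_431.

Apply the Euclidean algorithm and back-substitute:
431 = 143*3 + 2
3 = 1*2 + 1
2 = 2*1 + 0
gcd(3, 431) = 1, so the inverse exists.
Back-substitute for 1:
1 = 1*3 − 1*2
  = −1*431 + 144*3
So 3⁻¹ ≡ 144 (mod 431).

144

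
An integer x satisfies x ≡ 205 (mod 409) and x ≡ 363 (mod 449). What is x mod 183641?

99592

409⁻¹ mod 449: 409*101 ≡ 1 (mod 449), so 409⁻¹ ≡ 101.
x = 205 + 409*((363 − 205)*101 mod 449) = 205 + 409*243 = 99592.
Check: 99592 mod 409 = 205, 99592 mod 449 = 363. ✓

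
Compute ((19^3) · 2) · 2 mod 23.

20

(19)^3 ≡ 5 (mod 23)
5 · 2 = 10
10 · 2 = 20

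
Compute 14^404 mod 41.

40

14^1 ≡ 14 (mod 41)
14^2 ≡ 14^2 = 196 ≡ 32 (mod 41)
14^4 ≡ 32^2 = 1024 ≡ 40 (mod 41)
14^8 ≡ 40^2 = 1600 ≡ 1 (mod 41)
14^16 ≡ 1^2 = 1 (mod 41)
14^32 ≡ 1^2 = 1 (mod 41)
14^64 ≡ 1^2 = 1 (mod 41)
14^128 ≡ 1^2 = 1 (mod 41)
14^256 ≡ 1^2 = 1 (mod 41)
14^404 = 14^256 · 14^128 · 14^16 · 14^4 ≡ 1 · 1 · 1 · 40 (mod 41).
Accumulate the product:
1 · 1 = 1
1 · 1 = 1
1 · 40 = 40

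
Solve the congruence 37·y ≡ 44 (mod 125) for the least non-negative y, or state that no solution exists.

62

gcd(37, 125) = 1, so a unique solution mod 125 exists.
37⁻¹ ≡ 98 (mod 125).
y ≡ 98·44 ≡ 62 (mod 125).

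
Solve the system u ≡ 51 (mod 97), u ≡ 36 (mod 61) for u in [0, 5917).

2476

97⁻¹ mod 61: 97×39 ≡ 1 (mod 61), so 97⁻¹ ≡ 39.
u = 51 + 97×((36 − 51)×39 mod 61) = 51 + 97×25 = 2476.
Check: 2476 mod 97 = 51, 2476 mod 61 = 36. ✓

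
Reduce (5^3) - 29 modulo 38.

(5)^3 ≡ 11 (mod 38)
11 - 29 = -18 ≡ 20 (mod 38)

20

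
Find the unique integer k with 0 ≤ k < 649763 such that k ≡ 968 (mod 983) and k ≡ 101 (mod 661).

101234

983⁻¹ mod 661: 983×622 ≡ 1 (mod 661), so 983⁻¹ ≡ 622.
k = 968 + 983×((101 − 968)×622 mod 661) = 968 + 983×102 = 101234.
Check: 101234 mod 983 = 968, 101234 mod 661 = 101. ✓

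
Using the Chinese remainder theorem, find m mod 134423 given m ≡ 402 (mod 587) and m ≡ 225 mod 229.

587⁻¹ mod 229: 587×158 ≡ 1 (mod 229), so 587⁻¹ ≡ 158.
m = 402 + 587×((225 − 402)×158 mod 229) = 402 + 587×201 = 118389.

118389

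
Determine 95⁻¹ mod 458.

Run the extended Euclidean algorithm:
458 = 4*95 + 78
95 = 1*78 + 17
78 = 4*17 + 10
17 = 1*10 + 7
10 = 1*7 + 3
7 = 2*3 + 1
3 = 3*1 + 0
gcd(95, 458) = 1, so the inverse exists.
Bézout: 1 = −28*458 + 135*95.
So 95⁻¹ ≡ 135 (mod 458).

135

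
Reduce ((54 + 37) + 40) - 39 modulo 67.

54 + 37 = 91 ≡ 24 (mod 67)
24 + 40 = 64
64 - 39 = 25

25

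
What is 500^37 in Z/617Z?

500^1 ≡ 500 (mod 617)
500^2 ≡ 500^2 = 250000 ≡ 115 (mod 617)
500^4 ≡ 115^2 = 13225 ≡ 268 (mod 617)
500^8 ≡ 268^2 = 71824 ≡ 252 (mod 617)
500^16 ≡ 252^2 = 63504 ≡ 570 (mod 617)
500^32 ≡ 570^2 = 324900 ≡ 358 (mod 617)
500^37 = 500^32 · 500^4 · 500^1 ≡ 358 · 268 · 500 (mod 617).
Accumulate the product:
358 · 268 = 95944 ≡ 309
309 · 500 = 154500 ≡ 250

250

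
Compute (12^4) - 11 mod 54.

43

(12)^4 ≡ 0 (mod 54)
0 - 11 = -11 ≡ 43 (mod 54)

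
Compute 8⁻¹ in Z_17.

15

17 = 2·8 + 1
8 = 8·1 + 0
gcd(8, 17) = 1, so the inverse exists.
Back-substitute for 1:
1 = 1·17 − 2·8
So 8⁻¹ ≡ −2 ≡ 15 (mod 17).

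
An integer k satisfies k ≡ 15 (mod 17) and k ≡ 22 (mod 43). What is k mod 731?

17⁻¹ mod 43: 17×38 ≡ 1 (mod 43), so 17⁻¹ ≡ 38.
k = 15 + 17×((22 − 15)×38 mod 43) = 15 + 17×8 = 151.

151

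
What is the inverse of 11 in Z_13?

6

Apply the Euclidean algorithm and back-substitute:
13 = 1×11 + 2
11 = 5×2 + 1
2 = 2×1 + 0
gcd(11, 13) = 1, so the inverse exists.
Back-substitute for 1:
1 = 1×11 − 5×2
  = −5×13 + 6×11
So 11⁻¹ ≡ 6 (mod 13).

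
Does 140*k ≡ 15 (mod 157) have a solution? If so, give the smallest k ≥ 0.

gcd(140, 157) = 1, so a unique solution mod 157 exists.
140⁻¹ ≡ 120 (mod 157).
k ≡ 120*15 ≡ 73 (mod 157).

73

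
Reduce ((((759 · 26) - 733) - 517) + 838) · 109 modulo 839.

759 · 26 = 19734 ≡ 437 (mod 839)
437 - 733 = -296 ≡ 543 (mod 839)
543 - 517 = 26
26 + 838 = 864 ≡ 25 (mod 839)
25 · 109 = 2725 ≡ 208 (mod 839)

208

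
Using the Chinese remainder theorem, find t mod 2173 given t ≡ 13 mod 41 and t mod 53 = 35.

300

41⁻¹ mod 53: 41*22 ≡ 1 (mod 53), so 41⁻¹ ≡ 22.
t = 13 + 41*((35 − 13)*22 mod 53) = 13 + 41*7 = 300.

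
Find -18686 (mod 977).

-18686 = -20×977 + 854, so -18686 ≡ 854 (mod 977).

854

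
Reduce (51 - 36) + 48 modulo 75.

63

51 - 36 = 15
15 + 48 = 63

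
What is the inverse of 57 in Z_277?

277 = 4·57 + 49
57 = 1·49 + 8
49 = 6·8 + 1
8 = 8·1 + 0
gcd(57, 277) = 1, so the inverse exists.
Back-substitute for 1:
1 = 1·49 − 6·8
  = −6·57 + 7·49
  = 7·277 − 34·57
So 57⁻¹ ≡ −34 ≡ 243 (mod 277).

243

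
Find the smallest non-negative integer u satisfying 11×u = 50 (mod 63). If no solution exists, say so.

16

gcd(11, 63) = 1, so a unique solution mod 63 exists.
11⁻¹ ≡ 23 (mod 63).
u ≡ 23×50 ≡ 16 (mod 63).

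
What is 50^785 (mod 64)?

0

785 in binary is 1100010001, i.e. 785 = 512 + 256 + 16 + 1.
50^1 ≡ 50 (mod 64)
50^2 ≡ 50^2 = 2500 ≡ 4 (mod 64)
50^4 ≡ 4^2 = 16 (mod 64)
50^8 ≡ 16^2 = 256 ≡ 0 (mod 64)
50^16 ≡ 0^2 = 0 (mod 64)
50^32 ≡ 0^2 = 0 (mod 64)
50^64 ≡ 0^2 = 0 (mod 64)
50^128 ≡ 0^2 = 0 (mod 64)
50^256 ≡ 0^2 = 0 (mod 64)
50^512 ≡ 0^2 = 0 (mod 64)
50^785 = 50^512 × 50^256 × 50^16 × 50^1 ≡ 0 × 0 × 0 × 50 (mod 64).
Accumulate the product:
0 × 0 = 0
0 × 0 = 0
0 × 50 = 0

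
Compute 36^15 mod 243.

0

Compute successive squares:
36^1 ≡ 36 (mod 243)
36^2 ≡ 36^2 = 1296 ≡ 81 (mod 243)
36^4 ≡ 81^2 = 6561 ≡ 0 (mod 243)
36^8 ≡ 0^2 = 0 (mod 243)
36^15 = 36^8 * 36^4 * 36^2 * 36^1 ≡ 0 * 0 * 81 * 36 (mod 243).
Accumulate the product:
0 * 0 = 0
0 * 81 = 0
0 * 36 = 0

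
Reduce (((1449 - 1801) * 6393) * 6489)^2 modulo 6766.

3396

1449 - 1801 = -352 ≡ 6414 (mod 6766)
6414 * 6393 = 41004702 ≡ 2742 (mod 6766)
2742 * 6489 = 17792838 ≡ 5024 (mod 6766)
(5024)^2 ≡ 3396 (mod 6766)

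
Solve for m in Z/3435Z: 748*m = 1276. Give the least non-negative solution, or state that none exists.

gcd(748, 3435) = 1, so a unique solution mod 3435 exists.
748⁻¹ ≡ 2962 (mod 3435).
m ≡ 2962*1276 ≡ 1012 (mod 3435).

1012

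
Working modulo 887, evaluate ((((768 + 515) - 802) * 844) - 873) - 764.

742

768 + 515 = 1283 ≡ 396 (mod 887)
396 - 802 = -406 ≡ 481 (mod 887)
481 * 844 = 405964 ≡ 605 (mod 887)
605 - 873 = -268 ≡ 619 (mod 887)
619 - 764 = -145 ≡ 742 (mod 887)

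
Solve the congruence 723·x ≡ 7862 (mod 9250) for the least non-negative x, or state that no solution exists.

gcd(723, 9250) = 1, so a unique solution mod 9250 exists.
723⁻¹ ≡ 3787 (mod 9250).
x ≡ 3787·7862 ≡ 6894 (mod 9250).

6894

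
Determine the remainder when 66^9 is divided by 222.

9 in binary is 1001, i.e. 9 = 8 + 1.
66^1 ≡ 66 (mod 222)
66^2 ≡ 66^2 = 4356 ≡ 138 (mod 222)
66^4 ≡ 138^2 = 19044 ≡ 174 (mod 222)
66^8 ≡ 174^2 = 30276 ≡ 84 (mod 222)
66^9 = 66^8 · 66^1 ≡ 84 · 66 (mod 222).
84 · 66 = 5544 ≡ 216 (mod 222).

216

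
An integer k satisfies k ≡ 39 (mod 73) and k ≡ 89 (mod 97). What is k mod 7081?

73⁻¹ mod 97: 73×4 ≡ 1 (mod 97), so 73⁻¹ ≡ 4.
k = 39 + 73×((89 − 39)×4 mod 97) = 39 + 73×6 = 477.

477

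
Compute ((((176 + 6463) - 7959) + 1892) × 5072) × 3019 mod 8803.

6404

176 + 6463 = 6639
6639 - 7959 = -1320 ≡ 7483 (mod 8803)
7483 + 1892 = 9375 ≡ 572 (mod 8803)
572 × 5072 = 2901184 ≡ 4997 (mod 8803)
4997 × 3019 = 15085943 ≡ 6404 (mod 8803)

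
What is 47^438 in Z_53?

438 in binary is 110110110, i.e. 438 = 256 + 128 + 32 + 16 + 4 + 2.
47^1 ≡ 47 (mod 53)
47^2 ≡ 47^2 = 2209 ≡ 36 (mod 53)
47^4 ≡ 36^2 = 1296 ≡ 24 (mod 53)
47^8 ≡ 24^2 = 576 ≡ 46 (mod 53)
47^16 ≡ 46^2 = 2116 ≡ 49 (mod 53)
47^32 ≡ 49^2 = 2401 ≡ 16 (mod 53)
47^64 ≡ 16^2 = 256 ≡ 44 (mod 53)
47^128 ≡ 44^2 = 1936 ≡ 28 (mod 53)
47^256 ≡ 28^2 = 784 ≡ 42 (mod 53)
47^438 = 47^256 · 47^128 · 47^32 · 47^16 · 47^4 · 47^2 ≡ 42 · 28 · 16 · 49 · 24 · 36 (mod 53).
Accumulate the product:
42 · 28 = 1176 ≡ 10
10 · 16 = 160 ≡ 1
1 · 49 = 49
49 · 24 = 1176 ≡ 10
10 · 36 = 360 ≡ 42

42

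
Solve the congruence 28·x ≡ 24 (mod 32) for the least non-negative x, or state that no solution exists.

gcd(28, 32) = 4, and 4 | 24, so solutions exist.
Divide through by 4: 7·x ≡ 6 mod 8.
7⁻¹ ≡ 7 (mod 8).
x ≡ 7·6 ≡ 2 (mod 8).
The smallest non-negative solution is x = 2.

2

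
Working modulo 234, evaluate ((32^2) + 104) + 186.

144

(32)^2 ≡ 88 (mod 234)
88 + 104 = 192
192 + 186 = 378 ≡ 144 (mod 234)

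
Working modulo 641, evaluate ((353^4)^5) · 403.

(353)^4 ≡ 284 (mod 641)
(284)^5 ≡ 640 (mod 641)
640 · 403 = 257920 ≡ 238 (mod 641)

238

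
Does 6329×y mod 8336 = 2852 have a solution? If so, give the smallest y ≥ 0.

gcd(6329, 8336) = 1, so a unique solution mod 8336 exists.
6329⁻¹ ≡ 7497 (mod 8336).
y ≡ 7497×2852 ≡ 7940 (mod 8336).

7940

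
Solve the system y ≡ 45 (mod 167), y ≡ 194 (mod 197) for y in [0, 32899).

167⁻¹ mod 197: 167·151 ≡ 1 (mod 197), so 167⁻¹ ≡ 151.
y = 45 + 167·((194 − 45)·151 mod 197) = 45 + 167·41 = 6892.
Check: 6892 mod 167 = 45, 6892 mod 197 = 194. ✓

6892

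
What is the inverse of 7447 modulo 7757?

7757 = 1·7447 + 310
7447 = 24·310 + 7
310 = 44·7 + 2
7 = 3·2 + 1
2 = 2·1 + 0
gcd(7447, 7757) = 1, so the inverse exists.
Bézout: 1 = −3195·7757 + 3328·7447.
So 7447⁻¹ ≡ 3328 (mod 7757).

3328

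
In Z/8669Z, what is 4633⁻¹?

8669 = 1·4633 + 4036
4633 = 1·4036 + 597
4036 = 6·597 + 454
597 = 1·454 + 143
454 = 3·143 + 25
143 = 5·25 + 18
25 = 1·18 + 7
18 = 2·7 + 4
7 = 1·4 + 3
4 = 1·3 + 1
3 = 3·1 + 0
gcd(4633, 8669) = 1, so the inverse exists.
Back-substitute for 1:
1 = 1·4 − 1·3
  = −1·7 + 2·4
  = 2·18 − 5·7
  = −5·25 + 7·18
  = 7·143 − 40·25
  = −40·454 + 127·143
  = 127·597 − 167·454
  = −167·4036 + 1129·597
  = 1129·4633 − 1296·4036
  = −1296·8669 + 2425·4633
So 4633⁻¹ ≡ 2425 (mod 8669).

2425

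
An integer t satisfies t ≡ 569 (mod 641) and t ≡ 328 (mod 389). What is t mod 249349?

123641

641⁻¹ mod 389: 641*159 ≡ 1 (mod 389), so 641⁻¹ ≡ 159.
t = 569 + 641*((328 − 569)*159 mod 389) = 569 + 641*192 = 123641.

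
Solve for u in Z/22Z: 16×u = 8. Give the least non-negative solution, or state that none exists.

6

gcd(16, 22) = 2, and 2 | 8, so solutions exist.
Divide through by 2: 8×u = 4 (mod 11).
8⁻¹ ≡ 7 (mod 11).
u ≡ 7×4 ≡ 6 (mod 11).
The smallest non-negative solution is u = 6.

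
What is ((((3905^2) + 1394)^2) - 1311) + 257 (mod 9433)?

8842

(3905)^2 ≡ 5297 (mod 9433)
5297 + 1394 = 6691
(6691)^2 ≡ 463 (mod 9433)
463 - 1311 = -848 ≡ 8585 (mod 9433)
8585 + 257 = 8842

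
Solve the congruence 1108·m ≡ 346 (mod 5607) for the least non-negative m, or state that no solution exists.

4828

gcd(1108, 5607) = 1, so a unique solution mod 5607 exists.
1108⁻¹ ≡ 4519 (mod 5607).
m ≡ 4519·346 ≡ 4828 (mod 5607).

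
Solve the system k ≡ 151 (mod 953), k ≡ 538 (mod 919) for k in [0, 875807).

551938

953⁻¹ mod 919: 953×892 ≡ 1 (mod 919), so 953⁻¹ ≡ 892.
k = 151 + 953×((538 − 151)×892 mod 919) = 151 + 953×579 = 551938.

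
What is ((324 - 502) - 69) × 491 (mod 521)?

324 - 502 = -178 ≡ 343 (mod 521)
343 - 69 = 274
274 × 491 = 134534 ≡ 116 (mod 521)

116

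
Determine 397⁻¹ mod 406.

406 = 1*397 + 9
397 = 44*9 + 1
9 = 9*1 + 0
gcd(397, 406) = 1, so the inverse exists.
Bézout: 1 = −44*406 + 45*397.
So 397⁻¹ ≡ 45 (mod 406).

45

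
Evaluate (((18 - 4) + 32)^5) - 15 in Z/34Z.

5

18 - 4 = 14
14 + 32 = 46 ≡ 12 (mod 34)
(12)^5 ≡ 20 (mod 34)
20 - 15 = 5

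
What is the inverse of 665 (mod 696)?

696 = 1·665 + 31
665 = 21·31 + 14
31 = 2·14 + 3
14 = 4·3 + 2
3 = 1·2 + 1
2 = 2·1 + 0
gcd(665, 696) = 1, so the inverse exists.
Back-substitute for 1:
1 = 1·3 − 1·2
  = −1·14 + 5·3
  = 5·31 − 11·14
  = −11·665 + 236·31
  = 236·696 − 247·665
So 665⁻¹ ≡ −247 ≡ 449 (mod 696).

449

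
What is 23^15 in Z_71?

23

Using repeated squaring:
15 in binary is 1111, i.e. 15 = 8 + 4 + 2 + 1.
23^1 ≡ 23 (mod 71)
23^2 ≡ 23^2 = 529 ≡ 32 (mod 71)
23^4 ≡ 32^2 = 1024 ≡ 30 (mod 71)
23^8 ≡ 30^2 = 900 ≡ 48 (mod 71)
23^15 = 23^8 · 23^4 · 23^2 · 23^1 ≡ 48 · 30 · 32 · 23 (mod 71).
Accumulate the product:
48 · 30 = 1440 ≡ 20
20 · 32 = 640 ≡ 1
1 · 23 = 23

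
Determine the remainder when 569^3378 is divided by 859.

Using repeated squaring:
3378 in binary is 110100110010, i.e. 3378 = 2048 + 1024 + 256 + 32 + 16 + 2.
569^1 ≡ 569 (mod 859)
569^2 ≡ 569^2 = 323761 ≡ 777 (mod 859)
569^4 ≡ 777^2 = 603729 ≡ 711 (mod 859)
569^8 ≡ 711^2 = 505521 ≡ 429 (mod 859)
569^16 ≡ 429^2 = 184041 ≡ 215 (mod 859)
569^32 ≡ 215^2 = 46225 ≡ 698 (mod 859)
569^64 ≡ 698^2 = 487204 ≡ 151 (mod 859)
569^128 ≡ 151^2 = 22801 ≡ 467 (mod 859)
569^256 ≡ 467^2 = 218089 ≡ 762 (mod 859)
569^512 ≡ 762^2 = 580644 ≡ 819 (mod 859)
569^1024 ≡ 819^2 = 670761 ≡ 741 (mod 859)
569^2048 ≡ 741^2 = 549081 ≡ 180 (mod 859)
569^3378 = 569^2048 * 569^1024 * 569^256 * 569^32 * 569^16 * 569^2 ≡ 180 * 741 * 762 * 698 * 215 * 777 (mod 859).
Accumulate the product:
180 * 741 = 133380 ≡ 235
235 * 762 = 179070 ≡ 398
398 * 698 = 277804 ≡ 347
347 * 215 = 74605 ≡ 731
731 * 777 = 567987 ≡ 188

188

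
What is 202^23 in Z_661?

327

Compute successive squares:
23 in binary is 10111, i.e. 23 = 16 + 4 + 2 + 1.
202^1 ≡ 202 (mod 661)
202^2 ≡ 202^2 = 40804 ≡ 483 (mod 661)
202^4 ≡ 483^2 = 233289 ≡ 617 (mod 661)
202^8 ≡ 617^2 = 380689 ≡ 614 (mod 661)
202^16 ≡ 614^2 = 376996 ≡ 226 (mod 661)
202^23 = 202^16 × 202^4 × 202^2 × 202^1 ≡ 226 × 617 × 483 × 202 (mod 661).
Accumulate the product:
226 × 617 = 139442 ≡ 632
632 × 483 = 305256 ≡ 535
535 × 202 = 108070 ≡ 327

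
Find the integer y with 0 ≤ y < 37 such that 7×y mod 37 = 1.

16

37 = 5·7 + 2
7 = 3·2 + 1
2 = 2·1 + 0
gcd(7, 37) = 1, so the inverse exists.
Back-substitute for 1:
1 = 1·7 − 3·2
  = −3·37 + 16·7
So 7⁻¹ ≡ 16 (mod 37).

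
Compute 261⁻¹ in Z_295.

26

295 = 1*261 + 34
261 = 7*34 + 23
34 = 1*23 + 11
23 = 2*11 + 1
11 = 11*1 + 0
gcd(261, 295) = 1, so the inverse exists.
Back-substitute for 1:
1 = 1*23 − 2*11
  = −2*34 + 3*23
  = 3*261 − 23*34
  = −23*295 + 26*261
So 261⁻¹ ≡ 26 (mod 295).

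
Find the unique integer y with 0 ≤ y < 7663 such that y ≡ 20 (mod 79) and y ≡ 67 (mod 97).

7051

79⁻¹ mod 97: 79*70 ≡ 1 (mod 97), so 79⁻¹ ≡ 70.
y = 20 + 79*((67 − 20)*70 mod 97) = 20 + 79*89 = 7051.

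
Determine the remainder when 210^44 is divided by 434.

44 in binary is 101100, i.e. 44 = 32 + 8 + 4.
210^1 ≡ 210 (mod 434)
210^2 ≡ 210^2 = 44100 ≡ 266 (mod 434)
210^4 ≡ 266^2 = 70756 ≡ 14 (mod 434)
210^8 ≡ 14^2 = 196 (mod 434)
210^16 ≡ 196^2 = 38416 ≡ 224 (mod 434)
210^32 ≡ 224^2 = 50176 ≡ 266 (mod 434)
210^44 = 210^32 * 210^8 * 210^4 ≡ 266 * 196 * 14 (mod 434).
Accumulate the product:
266 * 196 = 52136 ≡ 56
56 * 14 = 784 ≡ 350

350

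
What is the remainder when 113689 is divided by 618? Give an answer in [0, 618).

595

113689 = 183·618 + 595, so 113689 ≡ 595 (mod 618).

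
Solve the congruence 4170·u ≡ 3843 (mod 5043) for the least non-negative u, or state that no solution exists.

gcd(4170, 5043) = 3, and 3 | 3843, so solutions exist.
Divide through by 3: 1390·u ≡ 1281 (mod 1681).
1390⁻¹ ≡ 543 (mod 1681).
u ≡ 543·1281 ≡ 1330 (mod 1681).
The smallest non-negative solution is u = 1330.

1330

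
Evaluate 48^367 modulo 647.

570

Using repeated squaring:
367 in binary is 101101111, i.e. 367 = 256 + 64 + 32 + 8 + 4 + 2 + 1.
48^1 ≡ 48 (mod 647)
48^2 ≡ 48^2 = 2304 ≡ 363 (mod 647)
48^4 ≡ 363^2 = 131769 ≡ 428 (mod 647)
48^8 ≡ 428^2 = 183184 ≡ 83 (mod 647)
48^16 ≡ 83^2 = 6889 ≡ 419 (mod 647)
48^32 ≡ 419^2 = 175561 ≡ 224 (mod 647)
48^64 ≡ 224^2 = 50176 ≡ 357 (mod 647)
48^128 ≡ 357^2 = 127449 ≡ 637 (mod 647)
48^256 ≡ 637^2 = 405769 ≡ 100 (mod 647)
48^367 = 48^256 × 48^64 × 48^32 × 48^8 × 48^4 × 48^2 × 48^1 ≡ 100 × 357 × 224 × 83 × 428 × 363 × 48 (mod 647).
Accumulate the product:
100 × 357 = 35700 ≡ 115
115 × 224 = 25760 ≡ 527
527 × 83 = 43741 ≡ 392
392 × 428 = 167776 ≡ 203
203 × 363 = 73689 ≡ 578
578 × 48 = 27744 ≡ 570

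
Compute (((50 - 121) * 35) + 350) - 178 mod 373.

298

50 - 121 = -71 ≡ 302 (mod 373)
302 * 35 = 10570 ≡ 126 (mod 373)
126 + 350 = 476 ≡ 103 (mod 373)
103 - 178 = -75 ≡ 298 (mod 373)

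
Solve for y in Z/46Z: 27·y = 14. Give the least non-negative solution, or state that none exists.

gcd(27, 46) = 1, so a unique solution mod 46 exists.
27⁻¹ ≡ 29 (mod 46).
y ≡ 29·14 ≡ 38 (mod 46).

38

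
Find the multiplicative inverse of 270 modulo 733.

714

Apply the Euclidean algorithm and back-substitute:
733 = 2×270 + 193
270 = 1×193 + 77
193 = 2×77 + 39
77 = 1×39 + 38
39 = 1×38 + 1
38 = 38×1 + 0
gcd(270, 733) = 1, so the inverse exists.
Bézout: 1 = 7×733 − 19×270.
So 270⁻¹ ≡ −19 ≡ 714 (mod 733).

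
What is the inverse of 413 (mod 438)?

35

Run the extended Euclidean algorithm:
438 = 1×413 + 25
413 = 16×25 + 13
25 = 1×13 + 12
13 = 1×12 + 1
12 = 12×1 + 0
gcd(413, 438) = 1, so the inverse exists.
Back-substitute for 1:
1 = 1×13 − 1×12
  = −1×25 + 2×13
  = 2×413 − 33×25
  = −33×438 + 35×413
So 413⁻¹ ≡ 35 (mod 438).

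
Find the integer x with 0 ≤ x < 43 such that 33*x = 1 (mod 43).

30

43 = 1*33 + 10
33 = 3*10 + 3
10 = 3*3 + 1
3 = 3*1 + 0
gcd(33, 43) = 1, so the inverse exists.
Bézout: 1 = 10*43 − 13*33.
So 33⁻¹ ≡ −13 ≡ 30 (mod 43).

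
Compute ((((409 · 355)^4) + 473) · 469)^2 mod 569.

360

409 · 355 = 145195 ≡ 100 (mod 569)
(100)^4 ≡ 526 (mod 569)
526 + 473 = 999 ≡ 430 (mod 569)
430 · 469 = 201670 ≡ 244 (mod 569)
(244)^2 ≡ 360 (mod 569)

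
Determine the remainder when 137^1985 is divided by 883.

279

Compute successive squares:
1985 in binary is 11111000001, i.e. 1985 = 1024 + 512 + 256 + 128 + 64 + 1.
137^1 ≡ 137 (mod 883)
137^2 ≡ 137^2 = 18769 ≡ 226 (mod 883)
137^4 ≡ 226^2 = 51076 ≡ 745 (mod 883)
137^8 ≡ 745^2 = 555025 ≡ 501 (mod 883)
137^16 ≡ 501^2 = 251001 ≡ 229 (mod 883)
137^32 ≡ 229^2 = 52441 ≡ 344 (mod 883)
137^64 ≡ 344^2 = 118336 ≡ 14 (mod 883)
137^128 ≡ 14^2 = 196 (mod 883)
137^256 ≡ 196^2 = 38416 ≡ 447 (mod 883)
137^512 ≡ 447^2 = 199809 ≡ 251 (mod 883)
137^1024 ≡ 251^2 = 63001 ≡ 308 (mod 883)
137^1985 = 137^1024 × 137^512 × 137^256 × 137^128 × 137^64 × 137^1 ≡ 308 × 251 × 447 × 196 × 14 × 137 (mod 883).
Accumulate the product:
308 × 251 = 77308 ≡ 487
487 × 447 = 217689 ≡ 471
471 × 196 = 92316 ≡ 484
484 × 14 = 6776 ≡ 595
595 × 137 = 81515 ≡ 279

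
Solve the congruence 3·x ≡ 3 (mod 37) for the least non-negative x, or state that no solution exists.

1

gcd(3, 37) = 1, so a unique solution mod 37 exists.
3⁻¹ ≡ 25 (mod 37).
x ≡ 25·3 ≡ 1 (mod 37).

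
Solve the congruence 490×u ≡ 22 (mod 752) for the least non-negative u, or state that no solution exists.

175

gcd(490, 752) = 2, and 2 | 22, so solutions exist.
Divide through by 2: 245×u ≡ 11 mod 376.
245⁻¹ ≡ 221 (mod 376).
u ≡ 221×11 ≡ 175 (mod 376).
The smallest non-negative solution is u = 175.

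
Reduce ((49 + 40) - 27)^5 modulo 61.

49 + 40 = 89 ≡ 28 (mod 61)
28 - 27 = 1
(1)^5 ≡ 1 (mod 61)

1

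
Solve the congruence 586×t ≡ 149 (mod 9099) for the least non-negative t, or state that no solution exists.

140

gcd(586, 9099) = 1, so a unique solution mod 9099 exists.
586⁻¹ ≡ 8245 (mod 9099).
t ≡ 8245×149 ≡ 140 (mod 9099).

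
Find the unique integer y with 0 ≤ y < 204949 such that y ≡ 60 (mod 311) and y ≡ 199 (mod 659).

158359

311⁻¹ mod 659: 311·89 ≡ 1 (mod 659), so 311⁻¹ ≡ 89.
y = 60 + 311·((199 − 60)·89 mod 659) = 60 + 311·509 = 158359.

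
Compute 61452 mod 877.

61452 = 70*877 + 62, so 61452 ≡ 62 (mod 877).

62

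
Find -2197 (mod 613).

-2197 = -4×613 + 255, so -2197 ≡ 255 (mod 613).

255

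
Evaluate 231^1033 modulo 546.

1033 in binary is 10000001001, i.e. 1033 = 1024 + 8 + 1.
231^1 ≡ 231 (mod 546)
231^2 ≡ 231^2 = 53361 ≡ 399 (mod 546)
231^4 ≡ 399^2 = 159201 ≡ 315 (mod 546)
231^8 ≡ 315^2 = 99225 ≡ 399 (mod 546)
231^16 ≡ 399^2 = 159201 ≡ 315 (mod 546)
231^32 ≡ 315^2 = 99225 ≡ 399 (mod 546)
231^64 ≡ 399^2 = 159201 ≡ 315 (mod 546)
231^128 ≡ 315^2 = 99225 ≡ 399 (mod 546)
231^256 ≡ 399^2 = 159201 ≡ 315 (mod 546)
231^512 ≡ 315^2 = 99225 ≡ 399 (mod 546)
231^1024 ≡ 399^2 = 159201 ≡ 315 (mod 546)
231^1033 = 231^1024 · 231^8 · 231^1 ≡ 315 · 399 · 231 (mod 546).
Accumulate the product:
315 · 399 = 125685 ≡ 105
105 · 231 = 24255 ≡ 231

231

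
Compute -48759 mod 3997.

3202

-48759 = -13*3997 + 3202, so -48759 ≡ 3202 (mod 3997).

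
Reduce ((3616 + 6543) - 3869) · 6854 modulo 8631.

8446

3616 + 6543 = 10159 ≡ 1528 (mod 8631)
1528 - 3869 = -2341 ≡ 6290 (mod 8631)
6290 · 6854 = 43111660 ≡ 8446 (mod 8631)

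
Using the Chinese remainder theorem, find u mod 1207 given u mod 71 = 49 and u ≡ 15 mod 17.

71⁻¹ mod 17: 71×6 ≡ 1 (mod 17), so 71⁻¹ ≡ 6.
u = 49 + 71×((15 − 49)×6 mod 17) = 49 + 71×0 = 49.

49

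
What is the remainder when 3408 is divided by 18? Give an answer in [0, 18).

3408 = 189×18 + 6, so 3408 ≡ 6 (mod 18).

6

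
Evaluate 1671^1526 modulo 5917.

5043

Compute successive squares:
1671^1 ≡ 1671 (mod 5917)
1671^2 ≡ 1671^2 = 2792241 ≡ 5334 (mod 5917)
1671^4 ≡ 5334^2 = 28451556 ≡ 2620 (mod 5917)
1671^8 ≡ 2620^2 = 6864400 ≡ 680 (mod 5917)
1671^16 ≡ 680^2 = 462400 ≡ 874 (mod 5917)
1671^32 ≡ 874^2 = 763876 ≡ 583 (mod 5917)
1671^64 ≡ 583^2 = 339889 ≡ 2620 (mod 5917)
1671^128 ≡ 2620^2 = 6864400 ≡ 680 (mod 5917)
1671^256 ≡ 680^2 = 462400 ≡ 874 (mod 5917)
1671^512 ≡ 874^2 = 763876 ≡ 583 (mod 5917)
1671^1024 ≡ 583^2 = 339889 ≡ 2620 (mod 5917)
1671^1526 = 1671^1024 * 1671^256 * 1671^128 * 1671^64 * 1671^32 * 1671^16 * 1671^4 * 1671^2 ≡ 2620 * 874 * 680 * 2620 * 583 * 874 * 2620 * 5334 (mod 5917).
Accumulate the product:
2620 * 874 = 2289880 ≡ 1
1 * 680 = 680
680 * 2620 = 1781600 ≡ 583
583 * 583 = 339889 ≡ 2620
2620 * 874 = 2289880 ≡ 1
1 * 2620 = 2620
2620 * 5334 = 13975080 ≡ 5043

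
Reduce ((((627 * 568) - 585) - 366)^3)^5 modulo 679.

69

627 * 568 = 356136 ≡ 340 (mod 679)
340 - 585 = -245 ≡ 434 (mod 679)
434 - 366 = 68
(68)^3 ≡ 55 (mod 679)
(55)^5 ≡ 69 (mod 679)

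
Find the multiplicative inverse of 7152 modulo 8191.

5077

Apply the Euclidean algorithm and back-substitute:
8191 = 1×7152 + 1039
7152 = 6×1039 + 918
1039 = 1×918 + 121
918 = 7×121 + 71
121 = 1×71 + 50
71 = 1×50 + 21
50 = 2×21 + 8
21 = 2×8 + 5
8 = 1×5 + 3
5 = 1×3 + 2
3 = 1×2 + 1
2 = 2×1 + 0
gcd(7152, 8191) = 1, so the inverse exists.
Back-substitute for 1:
1 = 1×3 − 1×2
  = −1×5 + 2×3
  = 2×8 − 3×5
  = −3×21 + 8×8
  = 8×50 − 19×21
  = −19×71 + 27×50
  = 27×121 − 46×71
  = −46×918 + 349×121
  = 349×1039 − 395×918
  = −395×7152 + 2719×1039
  = 2719×8191 − 3114×7152
So 7152⁻¹ ≡ −3114 ≡ 5077 (mod 8191).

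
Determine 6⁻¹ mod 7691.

7691 = 1281×6 + 5
6 = 1×5 + 1
5 = 5×1 + 0
gcd(6, 7691) = 1, so the inverse exists.
Back-substitute for 1:
1 = 1×6 − 1×5
  = −1×7691 + 1282×6
So 6⁻¹ ≡ 1282 (mod 7691).

1282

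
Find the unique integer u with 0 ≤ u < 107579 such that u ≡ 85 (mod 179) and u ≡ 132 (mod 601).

34990

179⁻¹ mod 601: 179*554 ≡ 1 (mod 601), so 179⁻¹ ≡ 554.
u = 85 + 179*((132 − 85)*554 mod 601) = 85 + 179*195 = 34990.
Check: 34990 mod 179 = 85, 34990 mod 601 = 132. ✓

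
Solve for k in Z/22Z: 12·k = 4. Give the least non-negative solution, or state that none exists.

4

gcd(12, 22) = 2, and 2 | 4, so solutions exist.
Divide through by 2: 6·k mod 11 = 2.
6⁻¹ ≡ 2 (mod 11).
k ≡ 2·2 ≡ 4 (mod 11).
The smallest non-negative solution is k = 4.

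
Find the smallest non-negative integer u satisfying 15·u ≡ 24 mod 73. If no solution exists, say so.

gcd(15, 73) = 1, so a unique solution mod 73 exists.
15⁻¹ ≡ 39 (mod 73).
u ≡ 39·24 ≡ 60 (mod 73).

60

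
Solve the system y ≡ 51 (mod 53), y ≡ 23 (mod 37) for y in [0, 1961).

53⁻¹ mod 37: 53×7 ≡ 1 (mod 37), so 53⁻¹ ≡ 7.
y = 51 + 53×((23 − 51)×7 mod 37) = 51 + 53×26 = 1429.
Check: 1429 mod 53 = 51, 1429 mod 37 = 23. ✓

1429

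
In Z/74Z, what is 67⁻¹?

74 = 1×67 + 7
67 = 9×7 + 4
7 = 1×4 + 3
4 = 1×3 + 1
3 = 3×1 + 0
gcd(67, 74) = 1, so the inverse exists.
Bézout: 1 = −19×74 + 21×67.
So 67⁻¹ ≡ 21 (mod 74).

21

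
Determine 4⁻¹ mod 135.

34

135 = 33×4 + 3
4 = 1×3 + 1
3 = 3×1 + 0
gcd(4, 135) = 1, so the inverse exists.
Back-substitute for 1:
1 = 1×4 − 1×3
  = −1×135 + 34×4
So 4⁻¹ ≡ 34 (mod 135).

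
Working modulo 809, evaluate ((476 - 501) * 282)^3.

467

476 - 501 = -25 ≡ 784 (mod 809)
784 * 282 = 221088 ≡ 231 (mod 809)
(231)^3 ≡ 467 (mod 809)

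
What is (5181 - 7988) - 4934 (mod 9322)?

5181 - 7988 = -2807 ≡ 6515 (mod 9322)
6515 - 4934 = 1581

1581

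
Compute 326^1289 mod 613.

423

By square-and-multiply:
1289 in binary is 10100001001, i.e. 1289 = 1024 + 256 + 8 + 1.
326^1 ≡ 326 (mod 613)
326^2 ≡ 326^2 = 106276 ≡ 227 (mod 613)
326^4 ≡ 227^2 = 51529 ≡ 37 (mod 613)
326^8 ≡ 37^2 = 1369 ≡ 143 (mod 613)
326^16 ≡ 143^2 = 20449 ≡ 220 (mod 613)
326^32 ≡ 220^2 = 48400 ≡ 586 (mod 613)
326^64 ≡ 586^2 = 343396 ≡ 116 (mod 613)
326^128 ≡ 116^2 = 13456 ≡ 583 (mod 613)
326^256 ≡ 583^2 = 339889 ≡ 287 (mod 613)
326^512 ≡ 287^2 = 82369 ≡ 227 (mod 613)
326^1024 ≡ 227^2 = 51529 ≡ 37 (mod 613)
326^1289 = 326^1024 × 326^256 × 326^8 × 326^1 ≡ 37 × 287 × 143 × 326 (mod 613).
Accumulate the product:
37 × 287 = 10619 ≡ 198
198 × 143 = 28314 ≡ 116
116 × 326 = 37816 ≡ 423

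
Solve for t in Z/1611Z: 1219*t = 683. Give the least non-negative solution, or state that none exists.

gcd(1219, 1611) = 1, so a unique solution mod 1611 exists.
1219⁻¹ ≡ 637 (mod 1611).
t ≡ 637*683 ≡ 101 (mod 1611).

101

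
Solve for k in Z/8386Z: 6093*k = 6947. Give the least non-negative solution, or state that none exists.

4243

gcd(6093, 8386) = 1, so a unique solution mod 8386 exists.
6093⁻¹ ≡ 1419 (mod 8386).
k ≡ 1419*6947 ≡ 4243 (mod 8386).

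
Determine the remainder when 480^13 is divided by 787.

13 in binary is 1101, i.e. 13 = 8 + 4 + 1.
480^1 ≡ 480 (mod 787)
480^2 ≡ 480^2 = 230400 ≡ 596 (mod 787)
480^4 ≡ 596^2 = 355216 ≡ 279 (mod 787)
480^8 ≡ 279^2 = 77841 ≡ 715 (mod 787)
480^13 = 480^8 · 480^4 · 480^1 ≡ 715 · 279 · 480 (mod 787).
Accumulate the product:
715 · 279 = 199485 ≡ 374
374 · 480 = 179520 ≡ 84

84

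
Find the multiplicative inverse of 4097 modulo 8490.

Run the extended Euclidean algorithm:
8490 = 2·4097 + 296
4097 = 13·296 + 249
296 = 1·249 + 47
249 = 5·47 + 14
47 = 3·14 + 5
14 = 2·5 + 4
5 = 1·4 + 1
4 = 4·1 + 0
gcd(4097, 8490) = 1, so the inverse exists.
Back-substitute for 1:
1 = 1·5 − 1·4
  = −1·14 + 3·5
  = 3·47 − 10·14
  = −10·249 + 53·47
  = 53·296 − 63·249
  = −63·4097 + 872·296
  = 872·8490 − 1807·4097
So 4097⁻¹ ≡ −1807 ≡ 6683 (mod 8490).

6683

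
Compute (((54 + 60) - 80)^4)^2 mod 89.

54 + 60 = 114 ≡ 25 (mod 89)
25 - 80 = -55 ≡ 34 (mod 89)
(34)^4 ≡ 1 (mod 89)
(1)^2 ≡ 1 (mod 89)

1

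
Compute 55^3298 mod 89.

Compute successive squares:
3298 in binary is 110011100010, i.e. 3298 = 2048 + 1024 + 128 + 64 + 32 + 2.
55^1 ≡ 55 (mod 89)
55^2 ≡ 55^2 = 3025 ≡ 88 (mod 89)
55^4 ≡ 88^2 = 7744 ≡ 1 (mod 89)
55^8 ≡ 1^2 = 1 (mod 89)
55^16 ≡ 1^2 = 1 (mod 89)
55^32 ≡ 1^2 = 1 (mod 89)
55^64 ≡ 1^2 = 1 (mod 89)
55^128 ≡ 1^2 = 1 (mod 89)
55^256 ≡ 1^2 = 1 (mod 89)
55^512 ≡ 1^2 = 1 (mod 89)
55^1024 ≡ 1^2 = 1 (mod 89)
55^2048 ≡ 1^2 = 1 (mod 89)
55^3298 = 55^2048 · 55^1024 · 55^128 · 55^64 · 55^32 · 55^2 ≡ 1 · 1 · 1 · 1 · 1 · 88 (mod 89).
Accumulate the product:
1 · 1 = 1
1 · 1 = 1
1 · 1 = 1
1 · 1 = 1
1 · 88 = 88

88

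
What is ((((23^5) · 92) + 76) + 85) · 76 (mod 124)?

36

(23)^5 ≡ 123 (mod 124)
123 · 92 = 11316 ≡ 32 (mod 124)
32 + 76 = 108
108 + 85 = 193 ≡ 69 (mod 124)
69 · 76 = 5244 ≡ 36 (mod 124)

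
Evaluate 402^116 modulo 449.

By square-and-multiply:
402^1 ≡ 402 (mod 449)
402^2 ≡ 402^2 = 161604 ≡ 413 (mod 449)
402^4 ≡ 413^2 = 170569 ≡ 398 (mod 449)
402^8 ≡ 398^2 = 158404 ≡ 356 (mod 449)
402^16 ≡ 356^2 = 126736 ≡ 118 (mod 449)
402^32 ≡ 118^2 = 13924 ≡ 5 (mod 449)
402^64 ≡ 5^2 = 25 (mod 449)
402^116 = 402^64 · 402^32 · 402^16 · 402^4 ≡ 25 · 5 · 118 · 398 (mod 449).
Accumulate the product:
25 · 5 = 125
125 · 118 = 14750 ≡ 382
382 · 398 = 152036 ≡ 274

274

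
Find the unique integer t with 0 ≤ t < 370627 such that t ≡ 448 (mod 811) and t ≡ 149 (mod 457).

811⁻¹ mod 457: 811*386 ≡ 1 (mod 457), so 811⁻¹ ≡ 386.
t = 448 + 811*((149 − 448)*386 mod 457) = 448 + 811*207 = 168325.

168325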